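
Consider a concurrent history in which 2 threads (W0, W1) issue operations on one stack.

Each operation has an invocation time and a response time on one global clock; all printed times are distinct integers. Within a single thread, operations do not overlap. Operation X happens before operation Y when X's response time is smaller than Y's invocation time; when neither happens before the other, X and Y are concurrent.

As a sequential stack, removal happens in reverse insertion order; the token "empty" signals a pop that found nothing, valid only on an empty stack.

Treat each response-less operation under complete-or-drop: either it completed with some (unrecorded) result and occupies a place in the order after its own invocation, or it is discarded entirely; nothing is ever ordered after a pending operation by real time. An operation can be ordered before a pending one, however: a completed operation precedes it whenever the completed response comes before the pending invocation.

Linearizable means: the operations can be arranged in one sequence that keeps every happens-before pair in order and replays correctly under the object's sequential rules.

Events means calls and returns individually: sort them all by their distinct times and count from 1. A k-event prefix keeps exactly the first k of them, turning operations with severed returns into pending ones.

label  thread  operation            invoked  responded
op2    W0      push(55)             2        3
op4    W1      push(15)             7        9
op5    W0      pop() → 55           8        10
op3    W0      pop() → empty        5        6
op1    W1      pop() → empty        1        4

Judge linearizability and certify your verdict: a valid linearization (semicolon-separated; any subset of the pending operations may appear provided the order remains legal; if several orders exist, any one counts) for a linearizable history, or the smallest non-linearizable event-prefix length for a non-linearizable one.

events 1..5 are fine; event 6 — the response of op3 at time 6 — makes the prefix non-linearizable
real-time-consistent orders of the 3 completed operations: 2 — all fail the stack replay
e.g. op1, op2, op3: illegal at step 3, since op3 pop() → empty cannot apply there
e.g. op2, op1, op3: illegal at step 2, since op1 pop() → empty cannot apply there

not linearizable — minimal violating prefix: 6 events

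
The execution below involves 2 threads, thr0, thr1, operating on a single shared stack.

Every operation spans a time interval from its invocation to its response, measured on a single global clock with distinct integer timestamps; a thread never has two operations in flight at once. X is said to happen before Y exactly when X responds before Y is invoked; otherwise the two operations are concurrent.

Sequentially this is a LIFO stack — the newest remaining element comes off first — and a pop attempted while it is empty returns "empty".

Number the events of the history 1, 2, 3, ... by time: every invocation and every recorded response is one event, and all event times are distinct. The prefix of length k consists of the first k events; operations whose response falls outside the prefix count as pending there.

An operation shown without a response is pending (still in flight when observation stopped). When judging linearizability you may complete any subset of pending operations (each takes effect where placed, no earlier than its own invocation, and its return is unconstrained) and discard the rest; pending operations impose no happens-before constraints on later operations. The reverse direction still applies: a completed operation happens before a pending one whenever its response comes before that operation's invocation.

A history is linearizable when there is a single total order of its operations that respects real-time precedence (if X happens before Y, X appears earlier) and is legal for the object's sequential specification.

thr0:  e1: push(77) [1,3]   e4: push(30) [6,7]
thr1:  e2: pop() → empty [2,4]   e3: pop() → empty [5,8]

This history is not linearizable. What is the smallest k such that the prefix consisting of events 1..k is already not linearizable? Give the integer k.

8

a valid linearization of events 1..7 exists, for instance e2, e1, e3, e4:
after step 1 (e2 pop() → empty): stack <>
after step 2 (e1 push(77)): stack <77>
after step 3 (e3 pop() (pending, included)): stack <>
after step 4 (e4 push(30)): stack <30>
adding event 8 (e3 responds at 8) leaves no legal real-time order
e.g. e1, e2, e3, e4: illegal at step 2, since e2 pop() → empty cannot apply there
e.g. e1, e2, e4, e3: illegal at step 2, since e2 pop() → empty cannot apply there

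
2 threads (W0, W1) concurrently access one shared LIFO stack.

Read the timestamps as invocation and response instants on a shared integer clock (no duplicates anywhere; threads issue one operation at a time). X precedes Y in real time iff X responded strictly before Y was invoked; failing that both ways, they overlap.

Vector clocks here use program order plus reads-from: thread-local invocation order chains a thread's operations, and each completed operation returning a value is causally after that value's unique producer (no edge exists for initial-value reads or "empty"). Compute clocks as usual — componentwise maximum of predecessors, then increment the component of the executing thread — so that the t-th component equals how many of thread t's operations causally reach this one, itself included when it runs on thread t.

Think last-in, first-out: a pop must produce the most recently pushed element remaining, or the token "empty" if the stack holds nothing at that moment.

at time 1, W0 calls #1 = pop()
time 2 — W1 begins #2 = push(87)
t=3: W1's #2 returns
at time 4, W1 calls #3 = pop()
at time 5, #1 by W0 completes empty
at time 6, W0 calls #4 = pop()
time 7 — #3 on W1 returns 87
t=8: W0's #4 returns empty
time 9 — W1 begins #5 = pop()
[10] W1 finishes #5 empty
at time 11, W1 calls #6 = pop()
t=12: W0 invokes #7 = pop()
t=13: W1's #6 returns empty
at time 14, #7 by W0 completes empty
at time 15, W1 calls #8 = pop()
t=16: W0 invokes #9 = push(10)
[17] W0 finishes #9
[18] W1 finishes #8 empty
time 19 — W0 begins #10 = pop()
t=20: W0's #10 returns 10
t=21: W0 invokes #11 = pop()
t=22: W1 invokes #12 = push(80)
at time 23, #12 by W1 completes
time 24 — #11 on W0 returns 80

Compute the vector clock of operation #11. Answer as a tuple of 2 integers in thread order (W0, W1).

root op #2, invoked 2: fresh clock plus W1's own tick → (0, 1)
root op #1, invoked 1: fresh clock plus W0's own tick → (1, 0)
VC(#3, invoked at 4): max of VC(#2)=(0, 1), then +1 on thread W1 → (0, 2)
VC(#4, invoked at 6): max of VC(#1)=(1, 0), then +1 on thread W0 → (2, 0)
VC(#5, invoked at 9): max of VC(#3)=(0, 2), then +1 on thread W1 → (0, 3)
VC(#7, invoked at 12): max of VC(#4)=(2, 0), then +1 on thread W0 → (3, 0)
VC(#6, invoked at 11): max of VC(#5)=(0, 3), then +1 on thread W1 → (0, 4)
VC(#9, invoked at 16): max of VC(#7)=(3, 0), then +1 on thread W0 → (4, 0)
VC(#8, invoked at 15): max of VC(#6)=(0, 4), then +1 on thread W1 → (0, 5)
VC(#10, invoked at 19): max of VC(#9)=(4, 0), then +1 on thread W0 → (5, 0)
VC(#12, invoked at 22): max of VC(#8)=(0, 5), then +1 on thread W1 → (0, 6)
VC(#11, invoked at 21): max of VC(#10)=(5, 0), VC(#12)=(0, 6), then +1 on thread W0 → (6, 6)
target: VC(#11) = (6, 6)

(6, 6)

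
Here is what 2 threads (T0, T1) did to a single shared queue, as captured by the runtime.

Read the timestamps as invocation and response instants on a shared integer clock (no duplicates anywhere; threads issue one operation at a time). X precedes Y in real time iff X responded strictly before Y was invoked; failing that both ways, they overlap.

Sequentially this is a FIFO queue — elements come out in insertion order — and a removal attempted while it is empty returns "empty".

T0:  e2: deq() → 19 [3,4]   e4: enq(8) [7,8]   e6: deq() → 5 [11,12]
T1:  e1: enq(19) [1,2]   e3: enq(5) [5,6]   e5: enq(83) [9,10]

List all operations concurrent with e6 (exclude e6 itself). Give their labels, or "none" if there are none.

e6 spans [11,12]; an op avoiding the whole window 11..12 is ordered, any other is concurrent
e1 [1,2]: before
e2 [3,4]: before
e3 [5,6]: before
e4 [7,8]: before
e5 [9,10]: before

none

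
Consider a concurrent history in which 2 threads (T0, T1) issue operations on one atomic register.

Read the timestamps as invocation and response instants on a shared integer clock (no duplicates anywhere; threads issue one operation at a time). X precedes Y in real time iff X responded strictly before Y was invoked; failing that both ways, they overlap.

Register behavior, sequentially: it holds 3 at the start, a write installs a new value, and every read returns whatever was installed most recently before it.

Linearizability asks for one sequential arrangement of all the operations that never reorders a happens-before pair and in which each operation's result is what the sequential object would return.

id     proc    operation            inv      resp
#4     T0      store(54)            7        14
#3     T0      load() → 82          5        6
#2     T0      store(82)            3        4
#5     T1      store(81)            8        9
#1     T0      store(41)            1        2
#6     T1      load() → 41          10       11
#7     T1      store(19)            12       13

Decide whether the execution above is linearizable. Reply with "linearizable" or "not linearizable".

prefix check: 1..10 passes, 1..11 fails once #6's time-11 response joins
a single order respects real time; the 5 completed atomic register operations fail replay along it
every completion of the 1 pending operation (#4) was checked; none linearizes
for example #1, #2, #3, #5, #6 (pending dropped) fails at step 5: #6 load() → 41 is not legal there

not linearizable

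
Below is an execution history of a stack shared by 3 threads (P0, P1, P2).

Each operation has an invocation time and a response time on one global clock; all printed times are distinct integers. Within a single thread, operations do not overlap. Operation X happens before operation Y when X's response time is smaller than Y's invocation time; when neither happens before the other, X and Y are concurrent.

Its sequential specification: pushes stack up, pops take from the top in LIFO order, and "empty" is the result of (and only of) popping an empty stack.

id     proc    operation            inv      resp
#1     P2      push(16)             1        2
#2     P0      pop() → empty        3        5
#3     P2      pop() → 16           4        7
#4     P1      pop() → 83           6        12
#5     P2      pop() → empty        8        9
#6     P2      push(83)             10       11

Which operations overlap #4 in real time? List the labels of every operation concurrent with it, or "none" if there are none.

#3, #5, #6

#4 runs from 6 to 12; window-overlapping ops are concurrent
#1 [1,2]: before
#2 [3,5]: before
#3 [4,7]: concurrent
#5 [8,9]: concurrent
#6 [10,11]: concurrent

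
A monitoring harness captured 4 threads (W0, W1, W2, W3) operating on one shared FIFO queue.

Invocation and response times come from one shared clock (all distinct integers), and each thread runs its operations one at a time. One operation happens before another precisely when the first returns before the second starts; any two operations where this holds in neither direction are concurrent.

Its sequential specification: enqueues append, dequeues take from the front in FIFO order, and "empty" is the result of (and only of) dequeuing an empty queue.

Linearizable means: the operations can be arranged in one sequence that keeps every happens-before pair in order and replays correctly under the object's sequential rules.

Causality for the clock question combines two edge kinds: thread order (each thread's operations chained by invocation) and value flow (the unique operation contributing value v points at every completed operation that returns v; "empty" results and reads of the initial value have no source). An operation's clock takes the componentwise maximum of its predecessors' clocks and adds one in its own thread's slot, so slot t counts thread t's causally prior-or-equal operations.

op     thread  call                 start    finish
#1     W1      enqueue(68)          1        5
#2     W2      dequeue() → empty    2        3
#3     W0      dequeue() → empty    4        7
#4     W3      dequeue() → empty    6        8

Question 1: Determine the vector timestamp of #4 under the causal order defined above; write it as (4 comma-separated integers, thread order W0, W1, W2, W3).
Answer: (0, 0, 0, 1)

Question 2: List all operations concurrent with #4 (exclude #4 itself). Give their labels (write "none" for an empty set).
Answer: #3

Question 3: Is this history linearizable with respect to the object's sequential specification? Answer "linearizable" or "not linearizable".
prefix check: 1..7 passes, 1..8 fails once #4's time-8 response joins
checked exhaustively: 5 real-time-consistent orders of 4 completed operations, zero legal FIFO queue replays
one such order, #1, #2, #3, #4, breaks at step 2 where #2 dequeue() → empty is illegal
one such order, #1, #2, #4, #3, breaks at step 2 where #2 dequeue() → empty is illegal

not linearizable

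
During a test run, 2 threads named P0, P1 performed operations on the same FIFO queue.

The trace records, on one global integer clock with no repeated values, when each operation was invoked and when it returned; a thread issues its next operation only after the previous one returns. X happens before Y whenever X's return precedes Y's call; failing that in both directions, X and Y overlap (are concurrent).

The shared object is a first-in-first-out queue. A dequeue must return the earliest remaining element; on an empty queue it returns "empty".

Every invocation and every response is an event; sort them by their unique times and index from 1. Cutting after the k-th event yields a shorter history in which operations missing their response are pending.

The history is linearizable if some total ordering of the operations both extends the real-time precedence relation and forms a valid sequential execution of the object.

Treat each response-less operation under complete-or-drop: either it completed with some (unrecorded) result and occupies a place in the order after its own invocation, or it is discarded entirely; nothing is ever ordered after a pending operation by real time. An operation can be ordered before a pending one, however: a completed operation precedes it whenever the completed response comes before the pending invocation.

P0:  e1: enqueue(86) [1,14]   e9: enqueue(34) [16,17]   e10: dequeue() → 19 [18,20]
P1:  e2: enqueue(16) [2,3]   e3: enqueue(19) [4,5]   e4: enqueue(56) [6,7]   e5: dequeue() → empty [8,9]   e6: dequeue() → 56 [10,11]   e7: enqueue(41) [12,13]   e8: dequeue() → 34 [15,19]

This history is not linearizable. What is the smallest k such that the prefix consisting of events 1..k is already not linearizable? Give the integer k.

9

events 1..8 are still linearizable — one witness is e1, e2, e3, e4:
step 1: e1 enqueue(86) (pending, included) — queue <86>
step 2: e2 enqueue(16) — queue <86,16>
step 3: e3 enqueue(19) — queue <86,16,19>
step 4: e4 enqueue(56) — queue <86,16,19,56>
event 9 — e5's response, time 9 — after it, nothing linearizes
every completion of the 1 pending operation (e1) was checked; none linearizes
one such order, e2, e3, e4, e5 (pending dropped), breaks at step 4 where e5 dequeue() → empty is illegal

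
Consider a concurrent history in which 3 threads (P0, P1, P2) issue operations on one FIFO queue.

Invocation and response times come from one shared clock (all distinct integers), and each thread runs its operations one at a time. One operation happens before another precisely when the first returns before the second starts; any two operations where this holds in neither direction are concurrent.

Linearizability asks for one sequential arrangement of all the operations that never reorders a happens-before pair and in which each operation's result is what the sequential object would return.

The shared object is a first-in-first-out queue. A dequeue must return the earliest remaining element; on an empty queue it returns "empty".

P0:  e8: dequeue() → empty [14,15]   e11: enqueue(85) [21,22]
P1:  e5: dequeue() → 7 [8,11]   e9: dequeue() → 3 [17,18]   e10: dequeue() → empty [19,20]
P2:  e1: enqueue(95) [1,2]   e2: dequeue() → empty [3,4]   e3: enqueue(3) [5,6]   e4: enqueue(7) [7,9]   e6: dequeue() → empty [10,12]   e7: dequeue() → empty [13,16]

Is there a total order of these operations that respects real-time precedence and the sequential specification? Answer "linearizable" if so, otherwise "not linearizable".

the violation lands at event 4, e2's response at time 4: events 1..3 linearize, events 1..4 do not
the sole real-time-consistent order of 2 completed operations fails the FIFO queue replay
for example e1, e2 fails at step 2: e2 dequeue() → empty is not legal there

not linearizable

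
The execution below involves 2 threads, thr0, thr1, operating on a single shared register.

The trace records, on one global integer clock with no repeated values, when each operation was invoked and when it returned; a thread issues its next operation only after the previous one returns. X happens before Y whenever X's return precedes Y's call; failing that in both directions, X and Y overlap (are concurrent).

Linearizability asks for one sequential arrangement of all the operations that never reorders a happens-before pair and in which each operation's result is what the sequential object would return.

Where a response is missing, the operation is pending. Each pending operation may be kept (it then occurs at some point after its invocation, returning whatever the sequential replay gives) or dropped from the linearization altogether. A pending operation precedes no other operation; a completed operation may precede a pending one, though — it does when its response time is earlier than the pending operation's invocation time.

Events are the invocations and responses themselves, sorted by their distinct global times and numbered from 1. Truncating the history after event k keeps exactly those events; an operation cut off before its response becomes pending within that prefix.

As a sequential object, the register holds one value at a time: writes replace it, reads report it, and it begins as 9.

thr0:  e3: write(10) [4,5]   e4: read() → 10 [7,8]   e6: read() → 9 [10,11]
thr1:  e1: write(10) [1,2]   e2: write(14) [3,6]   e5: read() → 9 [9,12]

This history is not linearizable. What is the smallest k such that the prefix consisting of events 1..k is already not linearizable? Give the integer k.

one valid order for events 1..10 is e1, e2, e3, e4:
after step 1 (e1 write(10)): value 10
after step 2 (e2 write(14)): value 14
after step 3 (e3 write(10)): value 10
after step 4 (e4 read() → 10): value 10
event 11 — e6's response, time 11 — after it, nothing linearizes
no completion choice of the 1 pending operation (e5) rescues it — every subset was tried
sample order e1, e2, e3, e4, e6 (pending dropped) stalls at step 5 — e6 read() → 9 has no legal effect
sample order e1, e3, e2, e4, e6 (pending dropped) stalls at step 4 — e4 read() → 10 has no legal effect

11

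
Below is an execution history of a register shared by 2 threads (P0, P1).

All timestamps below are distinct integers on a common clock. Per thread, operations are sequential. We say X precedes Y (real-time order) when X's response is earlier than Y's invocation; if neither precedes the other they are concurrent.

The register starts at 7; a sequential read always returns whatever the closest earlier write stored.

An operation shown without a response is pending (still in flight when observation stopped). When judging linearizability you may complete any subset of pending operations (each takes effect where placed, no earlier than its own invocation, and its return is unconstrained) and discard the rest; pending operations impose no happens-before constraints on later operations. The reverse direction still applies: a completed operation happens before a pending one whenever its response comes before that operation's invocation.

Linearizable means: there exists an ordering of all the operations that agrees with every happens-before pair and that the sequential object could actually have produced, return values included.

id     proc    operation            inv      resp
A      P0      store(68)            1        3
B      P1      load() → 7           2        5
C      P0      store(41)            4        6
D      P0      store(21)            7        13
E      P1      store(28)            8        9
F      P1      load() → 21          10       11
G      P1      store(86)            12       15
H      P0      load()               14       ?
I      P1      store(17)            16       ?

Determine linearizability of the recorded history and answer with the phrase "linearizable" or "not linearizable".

linearizable

one valid linearization: B, A, C, E, D, F, G
1. B load() → 7, leaving value 7
2. A store(68), leaving value 68
3. C store(41), leaving value 41
4. E store(28), leaving value 28
5. D store(21), leaving value 21
6. F load() → 21, leaving value 21
7. G store(86), leaving value 86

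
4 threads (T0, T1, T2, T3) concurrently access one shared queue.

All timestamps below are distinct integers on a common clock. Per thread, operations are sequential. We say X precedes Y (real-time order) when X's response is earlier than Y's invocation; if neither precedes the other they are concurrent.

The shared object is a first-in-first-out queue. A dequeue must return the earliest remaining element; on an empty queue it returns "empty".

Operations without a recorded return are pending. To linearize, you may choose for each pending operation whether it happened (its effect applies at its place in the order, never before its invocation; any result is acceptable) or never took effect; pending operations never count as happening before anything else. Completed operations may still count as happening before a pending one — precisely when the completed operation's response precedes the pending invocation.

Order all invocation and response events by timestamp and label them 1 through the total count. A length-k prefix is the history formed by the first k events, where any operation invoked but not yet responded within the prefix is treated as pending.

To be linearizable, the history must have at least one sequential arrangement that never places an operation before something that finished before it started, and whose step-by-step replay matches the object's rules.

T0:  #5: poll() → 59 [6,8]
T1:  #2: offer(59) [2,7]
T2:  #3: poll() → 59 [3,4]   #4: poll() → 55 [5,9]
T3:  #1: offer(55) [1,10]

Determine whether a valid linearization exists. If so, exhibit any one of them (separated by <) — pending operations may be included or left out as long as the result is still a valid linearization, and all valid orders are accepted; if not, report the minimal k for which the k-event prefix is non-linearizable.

not linearizable — minimal violating prefix: 8 events

events 1..7 are fine; event 8 — the response of #5 at time 8 — makes the prefix non-linearizable
3 orders of the 3 completed queue ops respect real time; none is legal
no escape via the 2 pending operations (#1, #4): every completion choice fails
e.g. #2, #3, #5 (pending dropped): illegal at step 3, since #5 poll() → 59 cannot apply there
e.g. #3, #2, #5 (pending dropped): illegal at step 1, since #3 poll() → 59 cannot apply there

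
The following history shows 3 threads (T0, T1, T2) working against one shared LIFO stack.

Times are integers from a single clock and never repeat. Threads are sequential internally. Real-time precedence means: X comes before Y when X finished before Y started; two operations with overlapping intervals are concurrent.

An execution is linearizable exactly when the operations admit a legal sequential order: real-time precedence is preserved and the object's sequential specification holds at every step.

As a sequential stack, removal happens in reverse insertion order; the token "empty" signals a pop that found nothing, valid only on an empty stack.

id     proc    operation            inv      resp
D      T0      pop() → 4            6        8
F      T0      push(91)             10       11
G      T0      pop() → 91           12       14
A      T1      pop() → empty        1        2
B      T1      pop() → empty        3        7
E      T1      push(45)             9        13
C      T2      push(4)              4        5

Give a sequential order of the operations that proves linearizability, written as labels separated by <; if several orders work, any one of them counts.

1. A pop() → empty, leaving stack <>
2. B pop() → empty, leaving stack <>
3. C push(4), leaving stack <4>
4. D pop() → 4, leaving stack <>
5. E push(45), leaving stack <45>
6. F push(91), leaving stack <45,91>
7. G pop() → 91, leaving stack <45>

A < B < C < D < E < F < G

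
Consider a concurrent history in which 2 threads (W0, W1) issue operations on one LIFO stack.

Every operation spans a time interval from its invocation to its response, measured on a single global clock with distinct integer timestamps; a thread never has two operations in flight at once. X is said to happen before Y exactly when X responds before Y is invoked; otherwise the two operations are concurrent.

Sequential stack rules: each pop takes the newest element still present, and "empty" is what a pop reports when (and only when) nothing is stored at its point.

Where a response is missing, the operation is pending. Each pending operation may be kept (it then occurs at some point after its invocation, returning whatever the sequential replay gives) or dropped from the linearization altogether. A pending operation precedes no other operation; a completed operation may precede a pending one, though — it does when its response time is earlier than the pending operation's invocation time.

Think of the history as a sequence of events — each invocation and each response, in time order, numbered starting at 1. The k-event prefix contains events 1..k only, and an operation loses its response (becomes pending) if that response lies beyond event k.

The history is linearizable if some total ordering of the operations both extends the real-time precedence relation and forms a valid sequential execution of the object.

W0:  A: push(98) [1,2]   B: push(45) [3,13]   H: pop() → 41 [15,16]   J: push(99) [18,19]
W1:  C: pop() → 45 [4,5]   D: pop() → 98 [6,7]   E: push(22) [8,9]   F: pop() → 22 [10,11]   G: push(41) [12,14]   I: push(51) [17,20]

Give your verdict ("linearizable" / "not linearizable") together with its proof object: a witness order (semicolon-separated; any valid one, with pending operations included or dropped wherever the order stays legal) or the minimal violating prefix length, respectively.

linearizable — witness: A; B; C; D; E; F; G; H; I; J

step 1: A push(98) — stack <98>
step 2: B push(45) — stack <98,45>
step 3: C pop() → 45 — stack <98>
step 4: D pop() → 98 — stack <>
step 5: E push(22) — stack <22>
step 6: F pop() → 22 — stack <>
step 7: G push(41) — stack <41>
step 8: H pop() → 41 — stack <>
step 9: I push(51) — stack <51>
step 10: J push(99) — stack <51,99>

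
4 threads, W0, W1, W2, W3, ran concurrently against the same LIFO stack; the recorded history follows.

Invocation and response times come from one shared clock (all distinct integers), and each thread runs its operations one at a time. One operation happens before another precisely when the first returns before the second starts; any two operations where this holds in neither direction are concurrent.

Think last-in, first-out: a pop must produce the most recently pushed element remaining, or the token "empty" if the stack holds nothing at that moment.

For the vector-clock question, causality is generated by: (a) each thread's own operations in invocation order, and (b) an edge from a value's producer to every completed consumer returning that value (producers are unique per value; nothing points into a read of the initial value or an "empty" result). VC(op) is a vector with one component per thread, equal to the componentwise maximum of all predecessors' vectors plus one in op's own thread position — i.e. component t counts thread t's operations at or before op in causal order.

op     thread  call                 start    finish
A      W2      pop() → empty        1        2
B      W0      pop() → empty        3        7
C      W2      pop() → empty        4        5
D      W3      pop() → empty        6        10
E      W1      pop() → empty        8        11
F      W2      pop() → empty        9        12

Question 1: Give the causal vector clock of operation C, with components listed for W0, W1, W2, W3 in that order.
no predecessors for D (invoked 6): W3 increments from zero → (0, 0, 0, 1)
no predecessors for A (invoked 1): W2 increments from zero → (0, 0, 1, 0)
no predecessors for E (invoked 8): W1 increments from zero → (0, 1, 0, 0)
no predecessors for B (invoked 3): W0 increments from zero → (1, 0, 0, 0)
VC(C, invoked at 4): max of VC(A)=(0, 0, 1, 0), then +1 on thread W2 → (0, 0, 2, 0)
VC(F, invoked at 9): max of VC(C)=(0, 0, 2, 0), then +1 on thread W2 → (0, 0, 3, 0)
target: VC(C) = (0, 0, 2, 0)

(0, 0, 2, 0)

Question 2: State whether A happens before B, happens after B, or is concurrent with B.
A spans [1,2], B spans [3,7]
resp(A)=2 < inv(B)=3

before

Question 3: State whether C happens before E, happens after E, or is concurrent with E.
C spans [4,5], E spans [8,11]
resp(C)=5 < inv(E)=8

before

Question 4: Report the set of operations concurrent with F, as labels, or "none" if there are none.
F spans [9,12]: anything still running between times 9 and 12 counts as concurrent
A [1,2]: before
B [3,7]: before
C [4,5]: before
D [6,10]: concurrent
E [8,11]: concurrent

D, E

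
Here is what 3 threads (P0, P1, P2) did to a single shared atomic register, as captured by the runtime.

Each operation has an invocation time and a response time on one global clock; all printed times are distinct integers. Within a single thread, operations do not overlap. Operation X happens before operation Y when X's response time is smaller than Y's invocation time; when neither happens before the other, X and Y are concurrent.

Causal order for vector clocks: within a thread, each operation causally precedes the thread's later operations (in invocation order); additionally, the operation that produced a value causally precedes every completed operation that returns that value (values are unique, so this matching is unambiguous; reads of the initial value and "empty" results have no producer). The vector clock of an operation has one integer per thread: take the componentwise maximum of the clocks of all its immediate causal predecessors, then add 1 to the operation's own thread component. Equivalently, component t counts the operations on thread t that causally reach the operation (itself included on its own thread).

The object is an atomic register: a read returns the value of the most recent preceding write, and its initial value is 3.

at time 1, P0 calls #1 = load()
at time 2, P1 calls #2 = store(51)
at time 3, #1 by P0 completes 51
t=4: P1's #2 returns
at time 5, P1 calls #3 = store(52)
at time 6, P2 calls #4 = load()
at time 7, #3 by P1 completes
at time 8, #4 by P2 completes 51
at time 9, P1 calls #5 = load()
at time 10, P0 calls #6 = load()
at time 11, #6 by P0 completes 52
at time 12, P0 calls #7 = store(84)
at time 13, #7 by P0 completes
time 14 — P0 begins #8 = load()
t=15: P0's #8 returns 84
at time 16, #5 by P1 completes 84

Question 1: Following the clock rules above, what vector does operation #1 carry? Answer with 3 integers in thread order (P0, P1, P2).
Answer: (1, 1, 0)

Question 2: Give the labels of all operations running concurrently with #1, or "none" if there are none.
Answer: #2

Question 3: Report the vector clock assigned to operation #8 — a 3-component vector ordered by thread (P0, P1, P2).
Answer: (4, 2, 0)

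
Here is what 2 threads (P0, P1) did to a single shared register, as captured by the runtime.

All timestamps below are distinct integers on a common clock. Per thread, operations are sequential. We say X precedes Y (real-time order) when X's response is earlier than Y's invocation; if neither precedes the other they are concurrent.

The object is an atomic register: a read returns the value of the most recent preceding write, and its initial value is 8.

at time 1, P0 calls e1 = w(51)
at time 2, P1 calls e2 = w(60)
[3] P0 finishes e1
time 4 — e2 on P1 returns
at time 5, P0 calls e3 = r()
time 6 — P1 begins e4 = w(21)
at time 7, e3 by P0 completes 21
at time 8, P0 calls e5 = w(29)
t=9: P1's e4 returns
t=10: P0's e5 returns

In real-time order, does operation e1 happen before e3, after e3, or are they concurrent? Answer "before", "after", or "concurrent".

before

e1 spans [1,3], e3 spans [5,7]
resp(e1)=3 < inv(e3)=5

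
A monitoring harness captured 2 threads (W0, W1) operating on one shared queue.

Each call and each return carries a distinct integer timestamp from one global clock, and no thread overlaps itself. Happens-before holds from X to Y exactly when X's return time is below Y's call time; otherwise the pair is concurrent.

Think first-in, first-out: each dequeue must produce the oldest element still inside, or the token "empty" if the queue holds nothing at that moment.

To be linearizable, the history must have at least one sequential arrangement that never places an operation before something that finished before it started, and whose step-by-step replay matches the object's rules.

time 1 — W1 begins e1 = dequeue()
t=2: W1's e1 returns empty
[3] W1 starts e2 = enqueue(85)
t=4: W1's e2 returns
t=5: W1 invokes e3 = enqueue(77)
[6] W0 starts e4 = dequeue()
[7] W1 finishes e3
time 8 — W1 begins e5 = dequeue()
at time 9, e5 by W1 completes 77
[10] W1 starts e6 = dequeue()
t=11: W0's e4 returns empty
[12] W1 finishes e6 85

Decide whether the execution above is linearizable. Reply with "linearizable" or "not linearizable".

prefix check: 1..10 passes, 1..11 fails once e4's time-11 response joins
real-time-consistent orders of the 5 completed operations: 3 — all fail the queue replay
no escape via the 1 pending operation (e6): every completion choice fails
sample order e1, e2, e3, e4, e5 (pending dropped) stalls at step 4 — e4 dequeue() → empty has no legal effect
sample order e1, e2, e3, e5, e4 (pending dropped) stalls at step 4 — e5 dequeue() → 77 has no legal effect

not linearizable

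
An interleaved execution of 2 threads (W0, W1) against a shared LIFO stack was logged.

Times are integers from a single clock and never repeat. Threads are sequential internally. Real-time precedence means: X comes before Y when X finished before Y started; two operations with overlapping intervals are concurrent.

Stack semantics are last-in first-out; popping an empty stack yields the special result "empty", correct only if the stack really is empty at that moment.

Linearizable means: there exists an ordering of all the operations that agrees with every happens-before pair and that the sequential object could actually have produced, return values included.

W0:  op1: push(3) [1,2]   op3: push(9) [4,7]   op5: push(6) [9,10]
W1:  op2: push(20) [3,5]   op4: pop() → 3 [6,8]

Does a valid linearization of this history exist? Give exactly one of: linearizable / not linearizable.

not linearizable

through event 7 a valid linearization exists; event 8 (op4 responding at time 8) ends that
4 completed operations, 3 real-time-consistent orders — every LIFO stack replay fails
one such order, op1, op2, op3, op4, breaks at step 4 where op4 pop() → 3 is illegal
one such order, op1, op2, op4, op3, breaks at step 3 where op4 pop() → 3 is illegal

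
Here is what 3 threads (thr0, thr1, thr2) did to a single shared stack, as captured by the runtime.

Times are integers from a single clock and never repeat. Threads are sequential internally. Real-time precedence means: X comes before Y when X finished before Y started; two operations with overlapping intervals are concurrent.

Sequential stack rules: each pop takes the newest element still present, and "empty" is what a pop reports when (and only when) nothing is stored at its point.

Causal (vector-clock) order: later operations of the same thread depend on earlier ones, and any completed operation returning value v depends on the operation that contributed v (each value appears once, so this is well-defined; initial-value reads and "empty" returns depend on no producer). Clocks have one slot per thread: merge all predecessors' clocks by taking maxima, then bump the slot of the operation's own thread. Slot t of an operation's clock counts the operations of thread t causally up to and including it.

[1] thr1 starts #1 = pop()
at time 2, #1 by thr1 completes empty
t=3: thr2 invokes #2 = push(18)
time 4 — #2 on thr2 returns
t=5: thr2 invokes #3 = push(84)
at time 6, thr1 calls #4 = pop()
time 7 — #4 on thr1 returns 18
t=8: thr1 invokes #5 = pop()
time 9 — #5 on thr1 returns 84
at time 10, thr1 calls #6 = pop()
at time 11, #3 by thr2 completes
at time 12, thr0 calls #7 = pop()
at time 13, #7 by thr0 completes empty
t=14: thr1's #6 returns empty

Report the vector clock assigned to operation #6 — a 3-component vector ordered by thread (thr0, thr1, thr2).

#2, invoked 3, has no incoming edges; only thr2's bump applies → (0, 0, 1)
#1, invoked 1, has no incoming edges; only thr1's bump applies → (0, 1, 0)
#7, invoked 12, has no incoming edges; only thr0's bump applies → (1, 0, 0)
#3 (invocation 5): componentwise max over VC(#2)=(0, 0, 1), +1 at thr2, giving (0, 0, 2)
#4 (invocation 6): componentwise max over VC(#1)=(0, 1, 0), VC(#2)=(0, 0, 1), +1 at thr1, giving (0, 2, 1)
#5 (invocation 8): componentwise max over VC(#3)=(0, 0, 2), VC(#4)=(0, 2, 1), +1 at thr1, giving (0, 3, 2)
#6 (invocation 10): componentwise max over VC(#5)=(0, 3, 2), +1 at thr1, giving (0, 4, 2)
target: VC(#6) = (0, 4, 2)

(0, 4, 2)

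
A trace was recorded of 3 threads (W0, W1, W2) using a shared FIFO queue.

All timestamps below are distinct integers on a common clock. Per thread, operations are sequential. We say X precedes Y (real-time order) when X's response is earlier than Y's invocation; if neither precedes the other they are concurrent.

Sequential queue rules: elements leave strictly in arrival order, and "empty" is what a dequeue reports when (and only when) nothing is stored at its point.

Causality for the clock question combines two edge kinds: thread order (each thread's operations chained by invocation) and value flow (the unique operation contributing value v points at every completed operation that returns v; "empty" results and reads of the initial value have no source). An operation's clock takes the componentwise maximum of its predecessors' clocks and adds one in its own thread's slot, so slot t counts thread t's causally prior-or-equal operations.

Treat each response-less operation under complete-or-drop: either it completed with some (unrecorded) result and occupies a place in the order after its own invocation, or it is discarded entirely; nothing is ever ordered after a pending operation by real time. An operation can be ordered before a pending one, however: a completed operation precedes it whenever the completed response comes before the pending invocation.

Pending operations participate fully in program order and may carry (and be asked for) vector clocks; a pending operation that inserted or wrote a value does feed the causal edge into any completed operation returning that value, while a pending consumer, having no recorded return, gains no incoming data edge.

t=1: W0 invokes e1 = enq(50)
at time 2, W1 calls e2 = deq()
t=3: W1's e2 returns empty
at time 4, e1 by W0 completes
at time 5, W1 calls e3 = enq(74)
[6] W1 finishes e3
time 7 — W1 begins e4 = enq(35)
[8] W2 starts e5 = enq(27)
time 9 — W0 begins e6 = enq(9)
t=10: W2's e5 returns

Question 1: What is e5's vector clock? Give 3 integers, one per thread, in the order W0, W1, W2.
no predecessors for e5 (invoked 8): W2 increments from zero → (0, 0, 1)
no predecessors for e2 (invoked 2): W1 increments from zero → (0, 1, 0)
no predecessors for e1 (invoked 1): W0 increments from zero → (1, 0, 0)
e3 (invocation 5): componentwise max over VC(e2)=(0, 1, 0), +1 at W1, giving (0, 2, 0)
e6 (invocation 9): componentwise max over VC(e1)=(1, 0, 0), +1 at W0, giving (2, 0, 0)
e4 (invocation 7): componentwise max over VC(e3)=(0, 2, 0), +1 at W1, giving (0, 3, 0)
target: VC(e5) = (0, 0, 1)

(0, 0, 1)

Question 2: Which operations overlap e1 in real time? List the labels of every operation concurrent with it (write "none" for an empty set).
overlap test against e1 [1,4]: concurrent iff the interval meets 1..4
e2 [2,3]: concurrent
e3 [5,6]: after
e4 [7,…): after
e5 [8,10]: after
e6 [9,…): after

e2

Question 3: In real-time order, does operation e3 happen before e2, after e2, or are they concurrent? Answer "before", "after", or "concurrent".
e3 spans [5,6], e2 spans [2,3]
resp(e2)=3 < inv(e3)=5

after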